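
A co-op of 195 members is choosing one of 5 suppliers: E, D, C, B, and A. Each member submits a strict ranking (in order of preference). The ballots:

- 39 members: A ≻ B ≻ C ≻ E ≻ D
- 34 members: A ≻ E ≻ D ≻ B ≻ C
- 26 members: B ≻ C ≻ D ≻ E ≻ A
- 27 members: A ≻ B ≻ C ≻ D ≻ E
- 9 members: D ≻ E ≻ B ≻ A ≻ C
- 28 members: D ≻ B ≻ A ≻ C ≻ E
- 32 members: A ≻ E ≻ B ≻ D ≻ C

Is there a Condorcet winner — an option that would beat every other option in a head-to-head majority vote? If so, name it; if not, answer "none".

A

A vs E: 160–35 for A.
A vs D: 132–63 for A.
A vs C: 169–26 for A.
A vs B: 132–63 for A.
A beats every other option head-to-head.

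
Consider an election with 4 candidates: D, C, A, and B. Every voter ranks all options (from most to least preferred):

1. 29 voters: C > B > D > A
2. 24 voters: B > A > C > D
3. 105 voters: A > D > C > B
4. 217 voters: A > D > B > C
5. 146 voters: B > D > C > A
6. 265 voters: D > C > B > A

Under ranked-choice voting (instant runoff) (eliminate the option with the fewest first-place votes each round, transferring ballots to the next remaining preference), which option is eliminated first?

Round 1: D 265, C 29, A 322, B 170. Eliminate C.

C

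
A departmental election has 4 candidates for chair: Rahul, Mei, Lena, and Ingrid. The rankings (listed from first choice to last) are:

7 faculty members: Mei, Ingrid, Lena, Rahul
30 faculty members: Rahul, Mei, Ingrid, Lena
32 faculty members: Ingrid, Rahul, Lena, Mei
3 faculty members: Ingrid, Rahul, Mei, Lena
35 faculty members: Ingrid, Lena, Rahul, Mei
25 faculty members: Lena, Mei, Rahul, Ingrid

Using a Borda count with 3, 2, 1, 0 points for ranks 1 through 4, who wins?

Rahul: 7·0 + 30·3 + 32·2 + 3·2 + 35·1 + 25·1 = 220
Mei: 7·3 + 30·2 + 32·0 + 3·1 + 35·0 + 25·2 = 134
Lena: 7·1 + 30·0 + 32·1 + 3·0 + 35·2 + 25·3 = 184
Ingrid: 7·2 + 30·1 + 32·3 + 3·3 + 35·3 + 25·0 = 254
Ingrid has the highest Borda score (254).

Ingrid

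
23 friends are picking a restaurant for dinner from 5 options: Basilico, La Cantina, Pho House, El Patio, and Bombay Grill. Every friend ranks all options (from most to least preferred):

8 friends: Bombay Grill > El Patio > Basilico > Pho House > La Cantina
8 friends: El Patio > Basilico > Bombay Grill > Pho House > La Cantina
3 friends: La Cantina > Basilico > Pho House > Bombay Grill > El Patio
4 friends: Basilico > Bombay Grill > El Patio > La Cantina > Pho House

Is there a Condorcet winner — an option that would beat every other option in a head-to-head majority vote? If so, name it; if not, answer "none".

Checking pairwise contests:
El Patio beats Basilico 16–7.
Basilico beats La Cantina 20–3.
Basilico beats Pho House 23–0.
Bombay Grill beats El Patio 15–8.
Basilico beats Bombay Grill 15–8.
Every option loses at least one head-to-head, so there is no Condorcet winner.

none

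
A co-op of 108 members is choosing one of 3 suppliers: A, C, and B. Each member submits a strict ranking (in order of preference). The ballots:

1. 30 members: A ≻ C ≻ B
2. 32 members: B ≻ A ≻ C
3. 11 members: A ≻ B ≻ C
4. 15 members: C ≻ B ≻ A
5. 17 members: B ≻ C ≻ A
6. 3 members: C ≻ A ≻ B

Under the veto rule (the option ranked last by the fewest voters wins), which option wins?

A

Last-place votes: A 32, C 43, B 33.
A is ranked last by the fewest voters, so A wins.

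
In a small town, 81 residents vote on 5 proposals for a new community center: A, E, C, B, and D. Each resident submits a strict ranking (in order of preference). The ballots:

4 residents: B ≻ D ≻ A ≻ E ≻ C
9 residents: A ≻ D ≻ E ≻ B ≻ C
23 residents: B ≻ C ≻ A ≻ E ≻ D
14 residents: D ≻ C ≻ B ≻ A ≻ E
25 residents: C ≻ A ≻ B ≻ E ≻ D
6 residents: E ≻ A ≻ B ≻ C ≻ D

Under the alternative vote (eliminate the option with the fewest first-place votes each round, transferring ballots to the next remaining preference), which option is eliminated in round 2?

D

Round 1: A 9, E 6, C 25, B 27, D 14. Eliminate E.
Round 2: A 15, C 25, B 27, D 14. Eliminate D.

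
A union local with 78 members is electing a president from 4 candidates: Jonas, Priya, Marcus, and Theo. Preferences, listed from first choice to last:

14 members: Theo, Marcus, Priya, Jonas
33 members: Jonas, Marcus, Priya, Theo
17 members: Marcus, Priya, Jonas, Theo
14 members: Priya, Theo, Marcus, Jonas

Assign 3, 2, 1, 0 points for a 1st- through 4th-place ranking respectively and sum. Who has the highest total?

Marcus

Jonas: 14·0 + 33·3 + 17·1 + 14·0 = 116
Priya: 14·1 + 33·1 + 17·2 + 14·3 = 123
Marcus: 14·2 + 33·2 + 17·3 + 14·1 = 159
Theo: 14·3 + 33·0 + 17·0 + 14·2 = 70
Marcus has the highest Borda score (159).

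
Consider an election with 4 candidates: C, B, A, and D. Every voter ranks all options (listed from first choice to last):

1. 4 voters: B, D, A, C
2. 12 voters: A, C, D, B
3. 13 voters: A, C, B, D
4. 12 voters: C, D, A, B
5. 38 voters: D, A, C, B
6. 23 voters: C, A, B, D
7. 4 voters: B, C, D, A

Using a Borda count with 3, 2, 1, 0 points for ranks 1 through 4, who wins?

A

C: 4·0 + 12·2 + 13·2 + 12·3 + 38·1 + 23·3 + 4·2 = 201
B: 4·3 + 12·0 + 13·1 + 12·0 + 38·0 + 23·1 + 4·3 = 60
A: 4·1 + 12·3 + 13·3 + 12·1 + 38·2 + 23·2 + 4·0 = 213
D: 4·2 + 12·1 + 13·0 + 12·2 + 38·3 + 23·0 + 4·1 = 162
A has the highest Borda score (213).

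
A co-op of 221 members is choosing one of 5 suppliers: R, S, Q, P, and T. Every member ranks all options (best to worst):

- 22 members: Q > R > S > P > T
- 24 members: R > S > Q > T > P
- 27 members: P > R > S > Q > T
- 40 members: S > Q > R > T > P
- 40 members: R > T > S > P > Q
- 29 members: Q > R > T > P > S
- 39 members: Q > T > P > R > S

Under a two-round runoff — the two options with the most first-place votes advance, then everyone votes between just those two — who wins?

Round 1 first-place votes: R 64, S 40, Q 90, P 27, T 0.
Q and R advance.
Runoff: Q is preferred to R by 130 voters; R by 91.
Q wins the runoff.

Q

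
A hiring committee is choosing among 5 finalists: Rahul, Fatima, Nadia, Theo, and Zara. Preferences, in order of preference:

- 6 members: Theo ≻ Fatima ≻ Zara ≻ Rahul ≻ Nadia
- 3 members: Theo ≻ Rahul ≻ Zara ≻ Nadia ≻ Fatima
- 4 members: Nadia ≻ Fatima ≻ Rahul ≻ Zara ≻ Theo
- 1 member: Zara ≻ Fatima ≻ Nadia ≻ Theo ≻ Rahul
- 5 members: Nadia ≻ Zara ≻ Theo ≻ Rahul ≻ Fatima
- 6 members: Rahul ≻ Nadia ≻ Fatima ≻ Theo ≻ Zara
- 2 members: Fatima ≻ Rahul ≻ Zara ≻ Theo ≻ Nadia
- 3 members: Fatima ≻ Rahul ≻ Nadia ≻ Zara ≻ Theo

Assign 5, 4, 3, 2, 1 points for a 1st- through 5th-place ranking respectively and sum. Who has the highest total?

Rahul

Rahul: 6·2 + 3·4 + 4·3 + 1·1 + 5·2 + 6·5 + 2·4 + 3·4 = 97
Fatima: 6·4 + 3·1 + 4·4 + 1·4 + 5·1 + 6·3 + 2·5 + 3·5 = 95
Nadia: 6·1 + 3·2 + 4·5 + 1·3 + 5·5 + 6·4 + 2·1 + 3·3 = 95
Theo: 6·5 + 3·5 + 4·1 + 1·2 + 5·3 + 6·2 + 2·2 + 3·1 = 85
Zara: 6·3 + 3·3 + 4·2 + 1·5 + 5·4 + 6·1 + 2·3 + 3·2 = 78
Rahul has the highest Borda score (97).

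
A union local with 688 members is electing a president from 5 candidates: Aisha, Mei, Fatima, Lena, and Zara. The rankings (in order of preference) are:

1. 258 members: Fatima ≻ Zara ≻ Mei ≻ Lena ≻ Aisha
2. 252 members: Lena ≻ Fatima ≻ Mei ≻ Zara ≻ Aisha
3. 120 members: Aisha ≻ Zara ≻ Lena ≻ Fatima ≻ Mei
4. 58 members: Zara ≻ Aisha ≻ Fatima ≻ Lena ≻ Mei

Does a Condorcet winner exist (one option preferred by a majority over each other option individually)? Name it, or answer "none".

none

Checking pairwise contests:
Mei beats Aisha 510–178.
Fatima beats Mei 688–0.
Lena beats Fatima 372–316.
Zara beats Lena 436–252.
Fatima beats Zara 510–178.
Every option loses at least one head-to-head, so there is no Condorcet winner.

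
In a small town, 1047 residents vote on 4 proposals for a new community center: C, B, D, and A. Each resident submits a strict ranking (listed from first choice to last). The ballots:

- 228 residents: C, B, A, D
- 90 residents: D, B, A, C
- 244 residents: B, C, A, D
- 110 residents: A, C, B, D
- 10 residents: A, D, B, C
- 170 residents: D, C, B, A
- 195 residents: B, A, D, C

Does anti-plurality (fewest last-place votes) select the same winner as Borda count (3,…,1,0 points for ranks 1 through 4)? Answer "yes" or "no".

yes

Anti-plurality — last-place votes: C 295, B 0, D 582, A 170. Winner: B.
Borda — scores: C 1732, B 2243, D 995, A 1312. Winner: B.
The two methods agree.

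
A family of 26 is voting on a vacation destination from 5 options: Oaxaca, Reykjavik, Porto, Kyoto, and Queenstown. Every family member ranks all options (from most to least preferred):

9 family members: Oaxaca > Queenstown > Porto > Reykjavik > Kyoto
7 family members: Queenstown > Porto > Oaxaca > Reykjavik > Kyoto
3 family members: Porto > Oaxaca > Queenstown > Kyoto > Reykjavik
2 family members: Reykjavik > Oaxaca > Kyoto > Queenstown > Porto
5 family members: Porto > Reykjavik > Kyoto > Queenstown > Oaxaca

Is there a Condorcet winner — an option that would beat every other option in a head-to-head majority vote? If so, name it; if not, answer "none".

none

Checking pairwise contests:
Porto beats Oaxaca 15–11.
Oaxaca beats Reykjavik 19–7.
Queenstown beats Porto 18–8.
Oaxaca beats Kyoto 21–5.
Oaxaca beats Queenstown 14–12.
Every option loses at least one head-to-head, so there is no Condorcet winner.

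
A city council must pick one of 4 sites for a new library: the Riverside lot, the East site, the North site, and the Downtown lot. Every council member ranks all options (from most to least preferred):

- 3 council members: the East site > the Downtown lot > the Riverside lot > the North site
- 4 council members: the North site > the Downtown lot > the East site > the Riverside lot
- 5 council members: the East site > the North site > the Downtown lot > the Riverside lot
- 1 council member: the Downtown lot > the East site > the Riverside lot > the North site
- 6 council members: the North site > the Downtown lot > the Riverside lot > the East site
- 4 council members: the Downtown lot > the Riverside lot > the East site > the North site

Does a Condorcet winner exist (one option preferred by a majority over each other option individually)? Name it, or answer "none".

Checking pairwise contests:
the East site beats the Riverside lot 13–10.
the Downtown lot beats the East site 15–8.
the East site beats the North site 13–10.
the North site beats the Downtown lot 15–8.
Every option loses at least one head-to-head, so there is no Condorcet winner.

none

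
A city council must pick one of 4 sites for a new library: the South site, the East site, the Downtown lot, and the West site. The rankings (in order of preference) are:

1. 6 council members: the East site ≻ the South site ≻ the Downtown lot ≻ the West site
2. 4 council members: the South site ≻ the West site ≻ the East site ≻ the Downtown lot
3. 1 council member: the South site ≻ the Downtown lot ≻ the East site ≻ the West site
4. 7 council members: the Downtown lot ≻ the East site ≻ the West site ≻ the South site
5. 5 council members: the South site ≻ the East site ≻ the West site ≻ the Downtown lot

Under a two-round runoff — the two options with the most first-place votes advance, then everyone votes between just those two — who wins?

Round 1 first-place votes: the South site 10, the East site 6, the Downtown lot 7, the West site 0.
the South site and the Downtown lot advance.
Runoff: the South site is preferred to the Downtown lot by 16 voters; the Downtown lot by 7.
the South site wins the runoff.

the South site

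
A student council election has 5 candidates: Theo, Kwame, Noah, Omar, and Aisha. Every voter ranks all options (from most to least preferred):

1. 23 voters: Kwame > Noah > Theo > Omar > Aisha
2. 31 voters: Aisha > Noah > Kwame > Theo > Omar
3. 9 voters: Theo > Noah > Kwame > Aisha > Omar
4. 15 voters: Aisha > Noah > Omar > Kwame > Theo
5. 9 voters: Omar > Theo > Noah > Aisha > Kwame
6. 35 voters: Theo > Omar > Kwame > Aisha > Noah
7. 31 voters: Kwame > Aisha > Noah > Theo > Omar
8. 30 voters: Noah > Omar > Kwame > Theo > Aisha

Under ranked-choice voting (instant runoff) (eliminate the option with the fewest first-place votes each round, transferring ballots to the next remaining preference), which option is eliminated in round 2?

Round 1: Theo 44, Kwame 54, Noah 30, Omar 9, Aisha 46. Eliminate Omar.
Round 2: Theo 53, Kwame 54, Noah 30, Aisha 46. Eliminate Noah.

Noah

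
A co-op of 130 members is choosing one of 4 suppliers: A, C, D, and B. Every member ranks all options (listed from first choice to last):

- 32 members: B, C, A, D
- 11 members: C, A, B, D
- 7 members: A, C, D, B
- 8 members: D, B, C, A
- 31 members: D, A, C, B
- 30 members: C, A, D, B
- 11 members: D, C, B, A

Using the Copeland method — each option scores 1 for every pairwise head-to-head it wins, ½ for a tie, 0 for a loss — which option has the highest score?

A: beats D and B; loses to C → score 2.
C: beats A, D, and B → score 3.
D: beats B; loses to A and C → score 1.
B: loses to A, C, and D → score 0.
C has the best pairwise record.

C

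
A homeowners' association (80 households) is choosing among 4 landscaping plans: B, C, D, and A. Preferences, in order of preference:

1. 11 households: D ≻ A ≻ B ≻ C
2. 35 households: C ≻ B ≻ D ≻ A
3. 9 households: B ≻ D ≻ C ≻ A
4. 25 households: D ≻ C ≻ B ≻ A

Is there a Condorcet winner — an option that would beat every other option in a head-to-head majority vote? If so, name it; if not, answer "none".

none

Checking pairwise contests:
C beats B 60–20.
D beats C 45–35.
B beats D 44–36.
B beats A 69–11.
Every option loses at least one head-to-head, so there is no Condorcet winner.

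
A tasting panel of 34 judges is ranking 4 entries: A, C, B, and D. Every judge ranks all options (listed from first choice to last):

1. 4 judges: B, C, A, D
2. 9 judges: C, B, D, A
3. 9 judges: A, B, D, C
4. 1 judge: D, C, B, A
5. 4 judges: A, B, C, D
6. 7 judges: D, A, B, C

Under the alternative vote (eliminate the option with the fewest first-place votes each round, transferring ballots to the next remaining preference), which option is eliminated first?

Round 1: A 13, C 9, B 4, D 8. Eliminate B.

B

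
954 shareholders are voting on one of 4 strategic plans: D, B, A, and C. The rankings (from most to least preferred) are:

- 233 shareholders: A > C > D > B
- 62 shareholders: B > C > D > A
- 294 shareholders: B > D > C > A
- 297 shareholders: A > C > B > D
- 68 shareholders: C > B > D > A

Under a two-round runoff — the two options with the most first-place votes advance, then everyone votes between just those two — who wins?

A

Round 1 first-place votes: D 0, B 356, A 530, C 68.
A and B advance.
Runoff: A is preferred to B by 530 voters; B by 424.
A wins the runoff.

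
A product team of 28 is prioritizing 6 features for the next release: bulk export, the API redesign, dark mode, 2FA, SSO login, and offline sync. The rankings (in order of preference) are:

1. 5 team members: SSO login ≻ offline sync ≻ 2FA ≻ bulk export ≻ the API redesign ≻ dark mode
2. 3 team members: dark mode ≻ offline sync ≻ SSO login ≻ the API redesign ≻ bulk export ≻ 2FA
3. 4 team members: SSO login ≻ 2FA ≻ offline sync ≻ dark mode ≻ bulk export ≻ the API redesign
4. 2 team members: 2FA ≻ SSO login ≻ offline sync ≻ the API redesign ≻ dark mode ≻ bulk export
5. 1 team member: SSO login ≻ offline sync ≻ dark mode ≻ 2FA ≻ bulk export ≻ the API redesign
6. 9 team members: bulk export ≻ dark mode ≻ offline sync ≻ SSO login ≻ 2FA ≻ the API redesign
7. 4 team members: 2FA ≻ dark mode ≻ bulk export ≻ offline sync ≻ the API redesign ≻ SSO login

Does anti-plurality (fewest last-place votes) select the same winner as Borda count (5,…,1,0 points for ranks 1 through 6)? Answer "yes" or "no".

Anti-plurality — last-place votes: bulk export 2, the API redesign 14, dark mode 5, 2FA 3, SSO login 4, offline sync 0. Winner: offline sync.
Borda — scores: bulk export 75, the API redesign 19, dark mode 80, 2FA 72, SSO login 85, offline sync 89. Winner: offline sync.
The two methods agree.

yes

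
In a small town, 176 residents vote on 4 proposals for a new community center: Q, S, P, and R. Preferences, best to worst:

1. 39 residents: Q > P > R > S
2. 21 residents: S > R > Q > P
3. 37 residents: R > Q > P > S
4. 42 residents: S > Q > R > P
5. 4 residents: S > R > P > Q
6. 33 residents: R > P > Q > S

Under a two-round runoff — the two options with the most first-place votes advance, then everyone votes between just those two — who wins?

R

Round 1 first-place votes: Q 39, S 67, P 0, R 70.
R and S advance.
Runoff: R is preferred to S by 109 voters; S by 67.
R wins the runoff.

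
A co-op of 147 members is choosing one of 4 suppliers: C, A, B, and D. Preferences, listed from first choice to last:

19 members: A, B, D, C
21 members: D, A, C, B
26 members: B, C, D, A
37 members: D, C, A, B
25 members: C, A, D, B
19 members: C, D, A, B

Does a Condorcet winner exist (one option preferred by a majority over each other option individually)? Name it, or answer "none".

D

D vs C: 77–70 for D.
D vs A: 103–44 for D.
D vs B: 102–45 for D.
D beats every other option head-to-head.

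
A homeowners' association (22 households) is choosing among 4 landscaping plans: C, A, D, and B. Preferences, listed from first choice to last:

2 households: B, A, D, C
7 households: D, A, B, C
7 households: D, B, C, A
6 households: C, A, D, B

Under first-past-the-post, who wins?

D

First-place votes: C 6, A 0, D 14, B 2.
D has the most first-place votes.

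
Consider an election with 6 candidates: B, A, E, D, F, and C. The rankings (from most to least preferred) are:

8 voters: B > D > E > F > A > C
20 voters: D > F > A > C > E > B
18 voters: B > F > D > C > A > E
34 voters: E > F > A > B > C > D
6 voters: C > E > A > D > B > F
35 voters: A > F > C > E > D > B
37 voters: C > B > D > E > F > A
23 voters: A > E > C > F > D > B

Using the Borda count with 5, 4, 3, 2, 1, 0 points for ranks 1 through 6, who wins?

B: 8·5 + 20·0 + 18·5 + 34·2 + 6·1 + 35·0 + 37·4 + 23·0 = 352
A: 8·1 + 20·3 + 18·1 + 34·3 + 6·3 + 35·5 + 37·0 + 23·5 = 496
E: 8·3 + 20·1 + 18·0 + 34·5 + 6·4 + 35·2 + 37·2 + 23·4 = 474
D: 8·4 + 20·5 + 18·3 + 34·0 + 6·2 + 35·1 + 37·3 + 23·1 = 367
F: 8·2 + 20·4 + 18·4 + 34·4 + 6·0 + 35·4 + 37·1 + 23·2 = 527
C: 8·0 + 20·2 + 18·2 + 34·1 + 6·5 + 35·3 + 37·5 + 23·3 = 499
F has the highest Borda score (527).

F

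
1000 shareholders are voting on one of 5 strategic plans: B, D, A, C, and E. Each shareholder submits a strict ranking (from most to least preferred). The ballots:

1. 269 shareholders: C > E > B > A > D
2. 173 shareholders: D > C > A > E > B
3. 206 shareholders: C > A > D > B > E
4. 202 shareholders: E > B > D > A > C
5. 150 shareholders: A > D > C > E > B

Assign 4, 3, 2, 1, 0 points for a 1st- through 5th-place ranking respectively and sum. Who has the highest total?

B: 269·2 + 173·0 + 206·1 + 202·3 + 150·0 = 1350
D: 269·0 + 173·4 + 206·2 + 202·2 + 150·3 = 1958
A: 269·1 + 173·2 + 206·3 + 202·1 + 150·4 = 2035
C: 269·4 + 173·3 + 206·4 + 202·0 + 150·2 = 2719
E: 269·3 + 173·1 + 206·0 + 202·4 + 150·1 = 1938
C has the highest Borda score (2719).

C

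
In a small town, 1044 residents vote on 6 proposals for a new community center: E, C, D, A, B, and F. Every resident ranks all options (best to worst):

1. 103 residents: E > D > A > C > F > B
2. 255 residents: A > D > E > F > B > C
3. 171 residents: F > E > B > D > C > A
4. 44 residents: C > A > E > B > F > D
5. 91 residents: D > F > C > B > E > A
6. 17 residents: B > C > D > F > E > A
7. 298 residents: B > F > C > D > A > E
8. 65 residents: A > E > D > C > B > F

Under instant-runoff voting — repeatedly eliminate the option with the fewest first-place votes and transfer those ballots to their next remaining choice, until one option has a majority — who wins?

Round 1: E 103, C 44, D 91, A 320, B 315, F 171. Eliminate C.
Round 2: E 103, D 91, A 364, B 315, F 171. Eliminate D.
Round 3: E 103, A 364, B 315, F 262. Eliminate E.
Round 4: A 467, B 315, F 262. Eliminate F.
Round 5: A 467, B 577. B has a majority.

B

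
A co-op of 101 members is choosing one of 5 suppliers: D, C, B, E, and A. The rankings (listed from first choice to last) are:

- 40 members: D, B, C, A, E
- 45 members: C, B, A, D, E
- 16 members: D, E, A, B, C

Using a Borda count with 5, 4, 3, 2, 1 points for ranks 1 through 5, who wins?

B

D: 40·5 + 45·2 + 16·5 = 370
C: 40·3 + 45·5 + 16·1 = 361
B: 40·4 + 45·4 + 16·2 = 372
E: 40·1 + 45·1 + 16·4 = 149
A: 40·2 + 45·3 + 16·3 = 263
B has the highest Borda score (372).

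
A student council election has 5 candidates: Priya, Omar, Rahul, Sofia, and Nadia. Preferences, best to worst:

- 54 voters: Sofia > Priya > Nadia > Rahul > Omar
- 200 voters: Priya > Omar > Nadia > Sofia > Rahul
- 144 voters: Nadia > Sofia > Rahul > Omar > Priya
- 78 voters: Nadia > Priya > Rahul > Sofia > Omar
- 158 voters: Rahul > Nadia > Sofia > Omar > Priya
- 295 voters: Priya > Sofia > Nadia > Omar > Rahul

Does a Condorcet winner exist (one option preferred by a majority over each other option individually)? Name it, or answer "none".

Priya

Priya vs Omar: 627–302 for Priya.
Priya vs Rahul: 627–302 for Priya.
Priya vs Sofia: 573–356 for Priya.
Priya vs Nadia: 549–380 for Priya.
Priya beats every other option head-to-head.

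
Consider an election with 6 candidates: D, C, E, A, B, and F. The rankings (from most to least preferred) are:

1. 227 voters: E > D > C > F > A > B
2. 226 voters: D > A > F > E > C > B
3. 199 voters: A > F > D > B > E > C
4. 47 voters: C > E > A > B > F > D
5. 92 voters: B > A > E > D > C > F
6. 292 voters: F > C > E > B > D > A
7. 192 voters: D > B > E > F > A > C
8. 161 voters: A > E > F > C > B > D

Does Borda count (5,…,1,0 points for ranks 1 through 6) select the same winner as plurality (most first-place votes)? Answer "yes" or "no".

no

Borda — scores: D 4071, C 2724, E 4346, A 3632, B 2465, F 4302. Winner: E.
Plurality — first-place votes: D 418, C 47, E 227, A 360, B 92, F 292. Winner: D.
The two methods disagree.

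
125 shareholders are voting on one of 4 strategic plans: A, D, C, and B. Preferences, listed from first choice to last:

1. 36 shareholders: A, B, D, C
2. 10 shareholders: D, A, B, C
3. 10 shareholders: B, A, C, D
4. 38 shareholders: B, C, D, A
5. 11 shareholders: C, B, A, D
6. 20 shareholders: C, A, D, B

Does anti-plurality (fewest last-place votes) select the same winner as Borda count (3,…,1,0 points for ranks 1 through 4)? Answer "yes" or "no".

Anti-plurality — last-place votes: A 38, D 21, C 46, B 20. Winner: B.
Borda — scores: A 199, D 124, C 179, B 248. Winner: B.
The two methods agree.

yes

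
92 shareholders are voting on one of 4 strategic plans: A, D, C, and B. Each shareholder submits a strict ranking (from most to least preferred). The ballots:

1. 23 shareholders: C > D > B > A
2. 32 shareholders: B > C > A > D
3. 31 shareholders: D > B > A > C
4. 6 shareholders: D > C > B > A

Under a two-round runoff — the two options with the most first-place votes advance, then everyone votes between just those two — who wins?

Round 1 first-place votes: A 0, D 37, C 23, B 32.
D and B advance.
Runoff: D is preferred to B by 60 voters; B by 32.
D wins the runoff.

D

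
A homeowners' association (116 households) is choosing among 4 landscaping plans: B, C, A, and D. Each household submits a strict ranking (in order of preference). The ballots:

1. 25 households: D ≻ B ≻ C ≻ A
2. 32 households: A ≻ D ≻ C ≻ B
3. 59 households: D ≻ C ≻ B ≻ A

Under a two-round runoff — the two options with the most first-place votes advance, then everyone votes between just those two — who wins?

Round 1 first-place votes: B 0, C 0, A 32, D 84.
D and A advance.
Runoff: D is preferred to A by 84 voters; A by 32.
D wins the runoff.

D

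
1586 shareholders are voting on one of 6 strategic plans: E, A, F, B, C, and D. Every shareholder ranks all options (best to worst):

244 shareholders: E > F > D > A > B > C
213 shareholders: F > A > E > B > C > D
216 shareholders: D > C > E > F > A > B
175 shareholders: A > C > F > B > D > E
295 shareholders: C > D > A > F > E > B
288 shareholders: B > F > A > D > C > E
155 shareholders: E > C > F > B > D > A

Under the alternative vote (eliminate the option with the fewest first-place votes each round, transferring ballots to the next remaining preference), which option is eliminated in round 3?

Round 1: E 399, A 175, F 213, B 288, C 295, D 216. Eliminate A.
Round 2: E 399, F 213, B 288, C 470, D 216. Eliminate F.
Round 3: E 612, B 288, C 470, D 216. Eliminate D.

D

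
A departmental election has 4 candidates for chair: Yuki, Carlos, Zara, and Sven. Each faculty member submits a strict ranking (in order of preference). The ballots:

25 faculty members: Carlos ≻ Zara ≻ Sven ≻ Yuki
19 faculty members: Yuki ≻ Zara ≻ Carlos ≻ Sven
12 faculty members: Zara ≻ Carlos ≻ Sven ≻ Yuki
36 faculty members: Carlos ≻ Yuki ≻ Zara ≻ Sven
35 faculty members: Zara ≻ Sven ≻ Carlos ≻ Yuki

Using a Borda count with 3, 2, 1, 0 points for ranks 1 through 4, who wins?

Yuki: 25·0 + 19·3 + 12·0 + 36·2 + 35·0 = 129
Carlos: 25·3 + 19·1 + 12·2 + 36·3 + 35·1 = 261
Zara: 25·2 + 19·2 + 12·3 + 36·1 + 35·3 = 265
Sven: 25·1 + 19·0 + 12·1 + 36·0 + 35·2 = 107
Zara has the highest Borda score (265).

Zara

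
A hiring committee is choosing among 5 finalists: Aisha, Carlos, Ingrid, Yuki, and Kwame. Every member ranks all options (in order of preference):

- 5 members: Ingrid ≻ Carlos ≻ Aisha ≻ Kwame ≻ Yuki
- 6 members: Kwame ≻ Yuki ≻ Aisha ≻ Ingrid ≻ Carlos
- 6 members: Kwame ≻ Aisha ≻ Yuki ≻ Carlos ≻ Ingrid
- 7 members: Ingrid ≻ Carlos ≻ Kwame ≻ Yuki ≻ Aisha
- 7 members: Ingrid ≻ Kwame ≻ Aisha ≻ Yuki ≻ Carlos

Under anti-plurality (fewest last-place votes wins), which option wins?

Last-place votes: Aisha 7, Carlos 13, Ingrid 6, Yuki 5, Kwame 0.
Kwame is ranked last by the fewest voters, so Kwame wins.

Kwame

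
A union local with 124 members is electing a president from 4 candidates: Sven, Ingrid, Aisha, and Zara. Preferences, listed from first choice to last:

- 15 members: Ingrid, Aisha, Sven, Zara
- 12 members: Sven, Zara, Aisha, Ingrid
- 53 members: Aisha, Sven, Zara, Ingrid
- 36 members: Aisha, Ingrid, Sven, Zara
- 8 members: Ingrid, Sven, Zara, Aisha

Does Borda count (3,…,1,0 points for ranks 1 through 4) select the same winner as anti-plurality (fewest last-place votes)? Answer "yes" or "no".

Borda — scores: Sven 209, Ingrid 141, Aisha 309, Zara 85. Winner: Aisha.
Anti-plurality — last-place votes: Sven 0, Ingrid 65, Aisha 8, Zara 51. Winner: Sven.
The two methods disagree.

no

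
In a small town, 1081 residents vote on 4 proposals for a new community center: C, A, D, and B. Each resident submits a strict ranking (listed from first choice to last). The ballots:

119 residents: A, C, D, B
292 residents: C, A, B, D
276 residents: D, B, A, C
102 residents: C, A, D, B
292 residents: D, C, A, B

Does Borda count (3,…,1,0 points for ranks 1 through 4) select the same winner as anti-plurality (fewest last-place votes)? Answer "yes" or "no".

Borda — scores: C 2004, A 1713, D 1925, B 844. Winner: C.
Anti-plurality — last-place votes: C 276, A 0, D 292, B 513. Winner: A.
The two methods disagree.

no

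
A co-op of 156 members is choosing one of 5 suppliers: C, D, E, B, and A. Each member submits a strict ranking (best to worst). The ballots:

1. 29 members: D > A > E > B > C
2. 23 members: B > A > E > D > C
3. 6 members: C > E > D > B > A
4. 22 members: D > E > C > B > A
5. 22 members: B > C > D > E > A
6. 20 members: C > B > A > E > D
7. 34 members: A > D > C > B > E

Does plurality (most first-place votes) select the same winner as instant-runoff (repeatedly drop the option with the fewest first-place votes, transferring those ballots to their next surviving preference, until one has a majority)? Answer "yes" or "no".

Plurality — first-place votes: C 26, D 51, E 0, B 45, A 34. Winner: D.
Instant-runoff — R1 C 26, D 51, E 0, B 45, A 34 (E out); R2 C 26, D 51, B 45, A 34 (C out); R3 D 57, B 65, A 34 (A out); R4 D 91, B 65 (D winner). Winner: D.
The two methods agree.

yes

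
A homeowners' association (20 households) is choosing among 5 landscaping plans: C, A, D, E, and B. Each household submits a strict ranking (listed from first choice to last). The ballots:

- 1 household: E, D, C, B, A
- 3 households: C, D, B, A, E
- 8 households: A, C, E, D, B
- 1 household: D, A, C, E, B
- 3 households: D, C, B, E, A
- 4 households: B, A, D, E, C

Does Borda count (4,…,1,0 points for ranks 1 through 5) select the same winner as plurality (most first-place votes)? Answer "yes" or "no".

Borda — scores: C 49, A 50, D 44, E 28, B 29. Winner: A.
Plurality — first-place votes: C 3, A 8, D 4, E 1, B 4. Winner: A.
The two methods agree.

yes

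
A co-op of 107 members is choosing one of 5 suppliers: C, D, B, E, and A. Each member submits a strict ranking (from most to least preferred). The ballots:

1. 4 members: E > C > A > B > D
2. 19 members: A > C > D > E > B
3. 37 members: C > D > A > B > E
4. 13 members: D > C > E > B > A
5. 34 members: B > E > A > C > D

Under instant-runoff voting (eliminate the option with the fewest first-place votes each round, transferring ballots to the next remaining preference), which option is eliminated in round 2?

D

Round 1: C 37, D 13, B 34, E 4, A 19. Eliminate E.
Round 2: C 41, D 13, B 34, A 19. Eliminate D.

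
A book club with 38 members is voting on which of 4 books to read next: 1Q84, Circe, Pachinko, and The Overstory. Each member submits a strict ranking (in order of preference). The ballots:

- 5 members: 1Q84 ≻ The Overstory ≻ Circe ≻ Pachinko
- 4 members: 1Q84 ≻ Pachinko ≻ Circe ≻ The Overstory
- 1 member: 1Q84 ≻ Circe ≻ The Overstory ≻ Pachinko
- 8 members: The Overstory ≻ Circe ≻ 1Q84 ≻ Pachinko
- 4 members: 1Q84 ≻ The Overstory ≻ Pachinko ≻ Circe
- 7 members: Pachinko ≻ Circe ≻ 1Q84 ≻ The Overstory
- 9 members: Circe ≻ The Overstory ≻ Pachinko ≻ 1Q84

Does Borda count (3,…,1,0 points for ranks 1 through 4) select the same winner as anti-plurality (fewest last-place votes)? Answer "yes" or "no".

yes

Borda — scores: 1Q84 57, Circe 68, Pachinko 42, The Overstory 61. Winner: Circe.
Anti-plurality — last-place votes: 1Q84 9, Circe 4, Pachinko 14, The Overstory 11. Winner: Circe.
The two methods agree.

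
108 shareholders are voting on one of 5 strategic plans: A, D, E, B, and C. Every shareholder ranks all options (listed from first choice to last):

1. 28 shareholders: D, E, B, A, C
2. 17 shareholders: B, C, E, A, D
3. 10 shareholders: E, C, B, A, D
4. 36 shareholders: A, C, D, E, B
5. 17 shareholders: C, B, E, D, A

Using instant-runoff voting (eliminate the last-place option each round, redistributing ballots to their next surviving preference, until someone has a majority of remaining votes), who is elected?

A

Round 1: A 36, D 28, E 10, B 17, C 17. Eliminate E.
Round 2: A 36, D 28, B 17, C 27. Eliminate B.
Round 3: A 36, D 28, C 44. Eliminate D.
Round 4: A 64, C 44. A has a majority.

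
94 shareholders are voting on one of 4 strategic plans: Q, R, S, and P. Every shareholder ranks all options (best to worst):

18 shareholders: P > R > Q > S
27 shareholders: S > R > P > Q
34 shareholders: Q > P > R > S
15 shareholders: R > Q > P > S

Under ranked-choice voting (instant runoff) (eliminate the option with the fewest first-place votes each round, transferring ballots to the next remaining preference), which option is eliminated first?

Round 1: Q 34, R 15, S 27, P 18. Eliminate R.

R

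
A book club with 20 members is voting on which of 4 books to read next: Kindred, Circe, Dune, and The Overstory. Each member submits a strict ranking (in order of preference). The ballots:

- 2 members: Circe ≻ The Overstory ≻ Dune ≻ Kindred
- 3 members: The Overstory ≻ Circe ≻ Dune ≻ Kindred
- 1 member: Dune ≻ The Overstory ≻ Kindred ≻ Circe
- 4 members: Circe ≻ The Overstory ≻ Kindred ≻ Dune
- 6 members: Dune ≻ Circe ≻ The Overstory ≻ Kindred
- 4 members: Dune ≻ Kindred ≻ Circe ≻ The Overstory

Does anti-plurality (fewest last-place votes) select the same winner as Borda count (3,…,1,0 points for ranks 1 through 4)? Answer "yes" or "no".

Anti-plurality — last-place votes: Kindred 11, Circe 1, Dune 4, The Overstory 4. Winner: Circe.
Borda — scores: Kindred 13, Circe 40, Dune 38, The Overstory 29. Winner: Circe.
The two methods agree.

yes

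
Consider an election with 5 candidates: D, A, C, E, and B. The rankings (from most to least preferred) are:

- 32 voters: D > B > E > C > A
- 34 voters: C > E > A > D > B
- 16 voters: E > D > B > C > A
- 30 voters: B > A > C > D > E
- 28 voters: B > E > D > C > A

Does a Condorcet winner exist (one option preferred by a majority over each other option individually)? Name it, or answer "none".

Checking pairwise contests:
E beats D 78–62.
D beats A 76–64.
D beats C 76–64.
B beats E 90–50.
D beats B 82–58.
Every option loses at least one head-to-head, so there is no Condorcet winner.

none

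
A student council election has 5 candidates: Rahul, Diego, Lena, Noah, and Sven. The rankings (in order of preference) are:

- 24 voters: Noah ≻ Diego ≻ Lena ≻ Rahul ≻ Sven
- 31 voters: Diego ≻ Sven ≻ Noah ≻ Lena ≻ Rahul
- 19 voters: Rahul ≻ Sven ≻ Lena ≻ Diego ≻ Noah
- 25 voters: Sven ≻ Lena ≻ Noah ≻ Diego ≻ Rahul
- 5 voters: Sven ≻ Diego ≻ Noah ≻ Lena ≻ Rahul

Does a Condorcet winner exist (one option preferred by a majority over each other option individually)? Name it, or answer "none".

Diego

Diego vs Rahul: 85–19 for Diego.
Diego vs Lena: 60–44 for Diego.
Diego vs Noah: 55–49 for Diego.
Diego vs Sven: 55–49 for Diego.
Diego beats every other option head-to-head.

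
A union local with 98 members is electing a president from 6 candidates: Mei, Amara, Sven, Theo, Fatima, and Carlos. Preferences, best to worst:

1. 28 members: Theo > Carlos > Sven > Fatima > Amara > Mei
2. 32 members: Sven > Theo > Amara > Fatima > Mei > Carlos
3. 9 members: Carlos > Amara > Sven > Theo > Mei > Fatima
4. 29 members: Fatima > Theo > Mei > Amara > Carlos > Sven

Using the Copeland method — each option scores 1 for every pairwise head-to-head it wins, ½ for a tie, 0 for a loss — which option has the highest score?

Theo

Mei: beats Carlos; loses to Amara, Sven, Theo, and Fatima → score 1.
Amara: beats Mei and Carlos; loses to Sven, Theo, and Fatima → score 2.
Sven: beats Mei, Amara, and Fatima; loses to Theo and Carlos → score 3.
Theo: beats Mei, Amara, Sven, Fatima, and Carlos → score 5.
Fatima: beats Mei, Amara, and Carlos; loses to Sven and Theo → score 3.
Carlos: beats Sven; loses to Mei, Amara, Theo, and Fatima → score 1.
Theo has the best pairwise record.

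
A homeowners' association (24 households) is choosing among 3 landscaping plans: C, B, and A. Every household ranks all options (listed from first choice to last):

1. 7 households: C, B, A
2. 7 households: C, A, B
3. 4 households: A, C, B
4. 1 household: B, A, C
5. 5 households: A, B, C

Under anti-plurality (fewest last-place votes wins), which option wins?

Last-place votes: C 6, B 11, A 7.
C is ranked last by the fewest voters, so C wins.

C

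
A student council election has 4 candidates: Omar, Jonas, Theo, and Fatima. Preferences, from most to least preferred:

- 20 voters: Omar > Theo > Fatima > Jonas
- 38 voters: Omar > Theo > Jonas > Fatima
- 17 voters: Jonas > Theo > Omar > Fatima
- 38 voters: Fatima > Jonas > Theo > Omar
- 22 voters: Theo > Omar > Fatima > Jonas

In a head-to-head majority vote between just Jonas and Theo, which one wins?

Theo

Voters preferring Jonas to Theo: 55; preferring Theo to Jonas: 80.
Theo wins the head-to-head.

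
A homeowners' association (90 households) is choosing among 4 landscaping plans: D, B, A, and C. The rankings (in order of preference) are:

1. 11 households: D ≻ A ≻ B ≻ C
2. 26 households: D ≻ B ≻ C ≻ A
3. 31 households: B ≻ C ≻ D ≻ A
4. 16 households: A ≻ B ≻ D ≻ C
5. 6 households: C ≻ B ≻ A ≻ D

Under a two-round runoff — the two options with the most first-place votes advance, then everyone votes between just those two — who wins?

Round 1 first-place votes: D 37, B 31, A 16, C 6.
D and B advance.
Runoff: D is preferred to B by 37 voters; B by 53.
B wins the runoff.

B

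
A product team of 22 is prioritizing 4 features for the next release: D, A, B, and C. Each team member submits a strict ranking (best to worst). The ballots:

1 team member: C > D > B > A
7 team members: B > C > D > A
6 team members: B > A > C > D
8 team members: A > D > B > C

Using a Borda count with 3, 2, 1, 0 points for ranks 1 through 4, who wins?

B

D: 1·2 + 7·1 + 6·0 + 8·2 = 25
A: 1·0 + 7·0 + 6·2 + 8·3 = 36
B: 1·1 + 7·3 + 6·3 + 8·1 = 48
C: 1·3 + 7·2 + 6·1 + 8·0 = 23
B has the highest Borda score (48).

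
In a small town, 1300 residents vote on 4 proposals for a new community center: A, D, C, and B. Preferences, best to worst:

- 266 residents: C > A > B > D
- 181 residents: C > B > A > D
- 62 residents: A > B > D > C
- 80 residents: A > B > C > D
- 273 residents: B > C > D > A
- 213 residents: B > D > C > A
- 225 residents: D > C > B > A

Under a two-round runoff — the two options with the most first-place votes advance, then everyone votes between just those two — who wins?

Round 1 first-place votes: A 142, D 225, C 447, B 486.
B and C advance.
Runoff: B is preferred to C by 628 voters; C by 672.
C wins the runoff.

C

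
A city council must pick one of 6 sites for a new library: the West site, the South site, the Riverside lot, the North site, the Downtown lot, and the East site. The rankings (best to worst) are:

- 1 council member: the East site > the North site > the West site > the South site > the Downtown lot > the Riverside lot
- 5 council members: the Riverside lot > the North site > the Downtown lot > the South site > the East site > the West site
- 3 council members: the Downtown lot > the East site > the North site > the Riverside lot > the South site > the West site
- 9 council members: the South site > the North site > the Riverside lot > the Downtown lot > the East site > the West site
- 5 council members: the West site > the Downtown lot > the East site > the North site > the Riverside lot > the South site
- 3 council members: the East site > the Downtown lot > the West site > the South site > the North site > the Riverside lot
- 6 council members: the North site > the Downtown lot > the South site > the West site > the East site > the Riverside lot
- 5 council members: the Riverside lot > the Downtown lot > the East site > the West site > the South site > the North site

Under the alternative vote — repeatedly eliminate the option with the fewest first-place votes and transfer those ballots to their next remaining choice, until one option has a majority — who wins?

the South site

Round 1: the West site 5, the South site 9, the Riverside lot 10, the North site 6, the Downtown lot 3, the East site 4. Eliminate the Downtown lot.
Round 2: the West site 5, the South site 9, the Riverside lot 10, the North site 6, the East site 7. Eliminate the West site.
Round 3: the South site 9, the Riverside lot 10, the North site 6, the East site 12. Eliminate the North site.
Round 4: the South site 15, the Riverside lot 10, the East site 12. Eliminate the Riverside lot.
Round 5: the South site 20, the East site 17. The South site has a majority.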